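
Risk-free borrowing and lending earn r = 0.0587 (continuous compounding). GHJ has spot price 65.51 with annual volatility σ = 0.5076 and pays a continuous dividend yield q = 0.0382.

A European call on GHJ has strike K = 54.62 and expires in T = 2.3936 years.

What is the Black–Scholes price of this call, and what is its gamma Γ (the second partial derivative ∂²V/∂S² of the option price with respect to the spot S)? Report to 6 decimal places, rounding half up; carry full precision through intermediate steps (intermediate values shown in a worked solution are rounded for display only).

price = 23.204396
Γ = 0.005591

σ√T = 0.5076·√2.3936 = 0.785321
d₁ = (ln(S/K) + (r−q+σ²/2)T) / (σ√T) = (ln(65.51/54.62) + (0.0587−0.0382+0.5076²/2)·2.3936) / 0.785321 = (0.181803 + 0.357434) / 0.785321 = 0.686644
d₂ = d₁ − σ√T = 0.686644 − 0.785321 = -0.098677
e^{−rT} = 0.868920
e^{−qT} = 0.912620
N(d₁) = 0.753846,  N(d₂) = 0.460697
Call price V = S·e^{−qT}·N(d₁) − K·e^{−rT}·N(d₂) = 45.069276 − 21.864880 = 23.204396
φ(d₁) = (1/√(2π))·e^{−d₁²/2} = 0.315159
Γ = e^{−qT}·φ(d₁) / (S·σ·√T) = 0.005591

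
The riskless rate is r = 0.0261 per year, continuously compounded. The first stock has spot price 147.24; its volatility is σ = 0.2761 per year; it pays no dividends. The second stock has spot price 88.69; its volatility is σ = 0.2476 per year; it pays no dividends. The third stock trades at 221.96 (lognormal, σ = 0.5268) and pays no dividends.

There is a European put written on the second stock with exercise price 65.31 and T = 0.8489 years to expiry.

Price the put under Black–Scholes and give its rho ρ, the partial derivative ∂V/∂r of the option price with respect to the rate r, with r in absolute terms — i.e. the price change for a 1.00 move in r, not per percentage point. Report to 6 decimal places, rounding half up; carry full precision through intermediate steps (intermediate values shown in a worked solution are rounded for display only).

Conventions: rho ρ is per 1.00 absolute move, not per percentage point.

σ√T = 0.2476·√0.8489 = 0.228128
d₁ = (ln(S/K) + (r+σ²/2)T) / (σ√T) = (ln(88.69/65.31) + (0.0261+0.2476²/2)·0.8489) / 0.228128 = (0.306002 + 0.048178) / 0.228128 = 1.552546
d₂ = d₁ − σ√T = 1.552546 − 0.228128 = 1.324418
e^{−rT} = 0.978087
N(−d₁) = 0.060266,  N(−d₂) = 0.092682
Put price V = K·e^{−rT}·N(−d₂) − S·N(−d₁) = 5.920432 − 5.344974 = 0.575458
ρ = −K·T·e^{−rT}·N(−d₂) = -5.025854

price = 0.575458
ρ = -5.025854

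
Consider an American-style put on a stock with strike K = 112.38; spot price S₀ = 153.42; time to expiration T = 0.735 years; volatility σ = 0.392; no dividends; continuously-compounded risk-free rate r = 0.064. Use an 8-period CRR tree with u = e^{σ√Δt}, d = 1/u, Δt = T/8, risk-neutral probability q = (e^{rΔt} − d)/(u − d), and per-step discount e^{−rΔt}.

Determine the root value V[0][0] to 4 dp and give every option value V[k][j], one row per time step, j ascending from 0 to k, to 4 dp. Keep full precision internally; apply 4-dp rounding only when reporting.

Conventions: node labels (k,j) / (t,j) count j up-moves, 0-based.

price = 3.2888
tree:
3.2888
5.3307 1.2456
8.4482 2.2149 0.2719
13.0246 3.8815 0.5416 0.0000
19.4029 6.6749 1.0790 0.0000 0.0000
27.6825 11.1902 2.1495 0.0000 0.0000 0.0000
37.1713 18.0943 4.2824 0.0000 0.0000 0.0000 0.0000
45.5970 27.6825 8.5315 0.0000 0.0000 0.0000 0.0000 0.0000
53.0788 37.1713 16.9966 0.0000 0.0000 0.0000 0.0000 0.0000 0.0000

Δt=0.09187, u=1.12617, d=0.88797, q=0.49509, disc=e^(-rΔt)=0.99414
k=8 terminal: V=max(K-S,0) → 53.0788 37.1713 16.9966 0.0000 0.0000 0.0000 0.0000 0.0000 0.0000
k=7: j=0 S=66.7830 intr=45.5970 cont=44.9382 V=45.5970[EX]; j=1 S=84.6975 intr=27.6825 cont=27.0237 V=27.6825[EX]; j=2 S=107.4175 intr=4.9625 cont=8.5315 V=8.5315[hold]; j=3 S=136.2322 intr=0.0000 cont=0.0000 V=0.0000[hold]; j=4 S=172.7763 intr=0.0000 cont=0.0000 V=0.0000[hold]; j=5 S=219.1235 intr=0.0000 cont=0.0000 V=0.0000[hold]; j=6 S=277.9032 intr=0.0000 cont=0.0000 V=0.0000[hold]; j=7 S=352.4505 intr=0.0000 cont=0.0000 V=0.0000[hold]
k=6: j=0 S=75.2087 intr=37.1713 cont=36.5124 V=37.1713[EX]; j=1 S=95.3834 intr=16.9966 cont=18.0943 V=18.0943[hold]; j=2 S=120.9699 intr=0.0000 cont=4.2824 V=4.2824[hold]; j=3 S=153.4200 intr=0.0000 cont=0.0000 V=0.0000[hold]; j=4 S=194.5748 intr=0.0000 cont=0.0000 V=0.0000[hold]; j=5 S=246.7693 intr=0.0000 cont=0.0000 V=0.0000[hold]; j=6 S=312.9650 intr=0.0000 cont=0.0000 V=0.0000[hold]
k=5: j=0 S=84.6975 intr=27.6825 cont=27.5640 V=27.6825[EX]; j=1 S=107.4175 intr=4.9625 cont=11.1902 V=11.1902[hold]; j=2 S=136.2322 intr=0.0000 cont=2.1495 V=2.1495[hold]; j=3 S=172.7763 intr=0.0000 cont=0.0000 V=0.0000[hold]; j=4 S=219.1235 intr=0.0000 cont=0.0000 V=0.0000[hold]; j=5 S=277.9032 intr=0.0000 cont=0.0000 V=0.0000[hold]
k=4: j=0 S=95.3834 intr=16.9966 cont=19.4029 V=19.4029[hold]; j=1 S=120.9699 intr=0.0000 cont=6.6749 V=6.6749[hold]; j=2 S=153.4200 intr=0.0000 cont=1.0790 V=1.0790[hold]; j=3 S=194.5748 intr=0.0000 cont=0.0000 V=0.0000[hold]; j=4 S=246.7693 intr=0.0000 cont=0.0000 V=0.0000[hold]
k=3: j=0 S=107.4175 intr=4.9625 cont=13.0246 V=13.0246[hold]; j=1 S=136.2322 intr=0.0000 cont=3.8815 V=3.8815[hold]; j=2 S=172.7763 intr=0.0000 cont=0.5416 V=0.5416[hold]; j=3 S=219.1235 intr=0.0000 cont=0.0000 V=0.0000[hold]
k=2: j=0 S=120.9699 intr=0.0000 cont=8.4482 V=8.4482[hold]; j=1 S=153.4200 intr=0.0000 cont=2.2149 V=2.2149[hold]; j=2 S=194.5748 intr=0.0000 cont=0.2719 V=0.2719[hold]
k=1: j=0 S=136.2322 intr=0.0000 cont=5.3307 V=5.3307[hold]; j=1 S=172.7763 intr=0.0000 cont=1.2456 V=1.2456[hold]
k=0: j=0 S=153.4200 intr=0.0000 cont=3.2888 V=3.2888[hold]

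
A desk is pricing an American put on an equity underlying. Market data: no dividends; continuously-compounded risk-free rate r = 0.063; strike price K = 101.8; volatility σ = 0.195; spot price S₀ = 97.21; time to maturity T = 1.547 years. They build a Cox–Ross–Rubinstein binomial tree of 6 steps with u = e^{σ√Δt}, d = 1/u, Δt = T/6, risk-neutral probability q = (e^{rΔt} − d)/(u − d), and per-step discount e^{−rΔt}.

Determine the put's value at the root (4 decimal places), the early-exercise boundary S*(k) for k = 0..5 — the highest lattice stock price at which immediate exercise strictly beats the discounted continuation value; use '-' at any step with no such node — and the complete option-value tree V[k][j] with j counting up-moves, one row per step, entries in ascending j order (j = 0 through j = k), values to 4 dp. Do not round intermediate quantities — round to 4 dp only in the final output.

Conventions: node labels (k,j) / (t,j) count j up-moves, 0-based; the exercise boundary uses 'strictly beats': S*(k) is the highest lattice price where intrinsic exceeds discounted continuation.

price = 8.4925
boundary = - - 79.7456 88.0459 79.7456 88.0459
tree:
8.4925
13.9502 4.4156
22.0544 7.9358 1.7548
29.5721 13.7541 3.5568 0.3779
36.3811 22.0544 7.0797 0.8687 0.0000
42.5483 29.5721 13.7541 1.9969 0.0000 0.0000
48.1340 36.3811 22.0544 4.5900 0.0000 0.0000 0.0000

params: Δt=0.25783 u=1.10408 d=0.90573 q=0.55783 e^(-rΔt)=0.98389
t_6 payoffs: 48.1340 36.3811 22.0544 4.5900 0.0000 0.0000 0.0000
t_5: node(5,0) S=59.2517 payoff=42.5483 vs cont=40.9080 → 42.5483 [stop]  node(5,1) S=72.2279 payoff=29.5721 vs cont=27.9319 → 29.5721 [stop]  node(5,2) S=88.0459 payoff=13.7541 vs cont=12.1139 → 13.7541 [stop]  node(5,3) S=107.3280 payoff=0.0000 vs cont=1.9969 → 1.9969 [wait]  node(5,4) S=130.8329 payoff=0.0000 vs cont=0.0000 → 0.0000 [wait]  node(5,5) S=159.4854 payoff=0.0000 vs cont=0.0000 → 0.0000 [wait]  ⇒ S*(5)=88.0459
t_4: node(4,0) S=65.4189 payoff=36.3811 vs cont=34.7409 → 36.3811 [stop]  node(4,1) S=79.7456 payoff=22.0544 vs cont=20.4141 → 22.0544 [stop]  node(4,2) S=97.2100 payoff=4.5900 vs cont=7.0797 → 7.0797 [wait]  node(4,3) S=118.4991 payoff=0.0000 vs cont=0.8687 → 0.8687 [wait]  node(4,4) S=144.4504 payoff=0.0000 vs cont=0.0000 → 0.0000 [wait]  ⇒ S*(4)=79.7456
t_3: node(3,0) S=72.2279 payoff=29.5721 vs cont=27.9319 → 29.5721 [stop]  node(3,1) S=88.0459 payoff=13.7541 vs cont=13.4803 → 13.7541 [stop]  node(3,2) S=107.3280 payoff=0.0000 vs cont=3.5568 → 3.5568 [wait]  node(3,3) S=130.8329 payoff=0.0000 vs cont=0.3779 → 0.3779 [wait]  ⇒ S*(3)=88.0459
t_2: node(2,0) S=79.7456 payoff=22.0544 vs cont=20.4141 → 22.0544 [stop]  node(2,1) S=97.2100 payoff=4.5900 vs cont=7.9358 → 7.9358 [wait]  node(2,2) S=118.4991 payoff=0.0000 vs cont=1.7548 → 1.7548 [wait]  ⇒ S*(2)=79.7456
t_1: node(1,0) S=88.0459 payoff=13.7541 vs cont=13.9502 → 13.9502 [wait]  node(1,1) S=107.3280 payoff=0.0000 vs cont=4.4156 → 4.4156 [wait]  ⇒ S*(1)=-
t_0: node(0,0) S=97.2100 payoff=4.5900 vs cont=8.4925 → 8.4925 [wait]  ⇒ S*(0)=-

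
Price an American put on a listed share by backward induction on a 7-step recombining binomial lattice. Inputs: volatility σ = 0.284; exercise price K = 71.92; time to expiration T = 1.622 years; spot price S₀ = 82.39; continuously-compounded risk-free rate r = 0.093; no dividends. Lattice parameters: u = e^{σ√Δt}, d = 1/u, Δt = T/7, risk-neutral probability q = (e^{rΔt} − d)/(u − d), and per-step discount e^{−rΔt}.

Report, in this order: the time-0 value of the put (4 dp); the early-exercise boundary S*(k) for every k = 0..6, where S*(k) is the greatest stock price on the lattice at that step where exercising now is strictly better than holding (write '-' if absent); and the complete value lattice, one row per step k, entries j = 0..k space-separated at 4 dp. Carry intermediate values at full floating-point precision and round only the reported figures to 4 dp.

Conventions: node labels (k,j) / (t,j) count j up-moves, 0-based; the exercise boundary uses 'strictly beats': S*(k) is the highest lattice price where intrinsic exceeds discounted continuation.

Δt=0.23171  u=1.14649  d=0.87222  q=0.54530  discount=0.97868
step 7 (expiry): payoffs max(K−S,0) = 40.2773 30.3274 17.2487 0.0574 0.0000 0.0000 0.0000 0.0000
step 6: (k=6,j=0): S=36.2781, K−S=35.6419, hold=34.1086 ⇒ V=35.6419 exercise | (k=6,j=1): S=47.6857, K−S=24.2343, hold=22.7011 ⇒ V=24.2343 exercise | (k=6,j=2): S=62.6803, K−S=9.2397, hold=7.7064 ⇒ V=9.2397 exercise | (k=6,j=3): S=82.3900, K−S=0.0000, hold=0.0255 ⇒ V=0.0255 continue | (k=6,j=4): S=108.2973, K−S=0.0000, hold=0.0000 ⇒ V=0.0000 continue | (k=6,j=5): S=142.3512, K−S=0.0000, hold=0.0000 ⇒ V=0.0000 continue | (k=6,j=6): S=187.1132, K−S=0.0000, hold=0.0000 ⇒ V=0.0000 continue  boundary S*=62.6803
step 5: (k=5,j=0): S=41.5926, K−S=30.3274, hold=28.7941 ⇒ V=30.3274 exercise | (k=5,j=1): S=54.6713, K−S=17.2487, hold=15.7154 ⇒ V=17.2487 exercise | (k=5,j=2): S=71.8626, K−S=0.0574, hold=4.1254 ⇒ V=4.1254 continue | (k=5,j=3): S=94.4596, K−S=0.0000, hold=0.0114 ⇒ V=0.0114 continue | (k=5,j=4): S=124.1622, K−S=0.0000, hold=0.0000 ⇒ V=0.0000 continue | (k=5,j=5): S=163.2047, K−S=0.0000, hold=0.0000 ⇒ V=0.0000 continue  boundary S*=54.6713
step 4: (k=4,j=0): S=47.6857, K−S=24.2343, hold=22.7011 ⇒ V=24.2343 exercise | (k=4,j=1): S=62.6803, K−S=9.2397, hold=9.8774 ⇒ V=9.8774 continue | (k=4,j=2): S=82.3900, K−S=0.0000, hold=1.8419 ⇒ V=1.8419 continue | (k=4,j=3): S=108.2973, K−S=0.0000, hold=0.0051 ⇒ V=0.0051 continue | (k=4,j=4): S=142.3512, K−S=0.0000, hold=0.0000 ⇒ V=0.0000 continue  boundary S*=47.6857
step 3: (k=3,j=0): S=54.6713, K−S=17.2487, hold=16.0557 ⇒ V=17.2487 exercise | (k=3,j=1): S=71.8626, K−S=0.0574, hold=5.3785 ⇒ V=5.3785 continue | (k=3,j=2): S=94.4596, K−S=0.0000, hold=0.8223 ⇒ V=0.8223 continue | (k=3,j=3): S=124.1622, K−S=0.0000, hold=0.0023 ⇒ V=0.0023 continue  boundary S*=54.6713
step 2: (k=2,j=0): S=62.6803, K−S=9.2397, hold=10.5461 ⇒ V=10.5461 continue | (k=2,j=1): S=82.3900, K−S=0.0000, hold=2.8323 ⇒ V=2.8323 continue | (k=2,j=2): S=108.2973, K−S=0.0000, hold=0.3672 ⇒ V=0.3672 continue  boundary S*=-
step 1: (k=1,j=0): S=71.8626, K−S=0.0574, hold=6.2046 ⇒ V=6.2046 continue | (k=1,j=1): S=94.4596, K−S=0.0000, hold=1.4563 ⇒ V=1.4563 continue  boundary S*=-
step 0: (k=0,j=0): S=82.3900, K−S=0.0000, hold=3.5383 ⇒ V=3.5383 continue  boundary S*=-

price = 3.5383
boundary = - - - 54.6713 47.6857 54.6713 62.6803
tree:
3.5383
6.2046 1.4563
10.5461 2.8323 0.3672
17.2487 5.3785 0.8223 0.0023
24.2343 9.8774 1.8419 0.0051 0.0000
30.3274 17.2487 4.1254 0.0114 0.0000 0.0000
35.6419 24.2343 9.2397 0.0255 0.0000 0.0000 0.0000
40.2773 30.3274 17.2487 0.0574 0.0000 0.0000 0.0000 0.0000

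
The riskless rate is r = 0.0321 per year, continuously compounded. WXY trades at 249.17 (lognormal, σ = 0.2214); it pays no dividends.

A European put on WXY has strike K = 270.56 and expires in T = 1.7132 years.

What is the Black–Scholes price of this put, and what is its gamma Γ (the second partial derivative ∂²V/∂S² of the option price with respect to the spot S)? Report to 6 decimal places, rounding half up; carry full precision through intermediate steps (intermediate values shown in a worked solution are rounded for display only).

σ√T = 0.2214·√1.7132 = 0.289789
d₁ = (ln(S/K) + (r+σ²/2)T) / (σ√T) = (ln(249.17/270.56) + (0.0321+0.2214²/2)·1.7132) / 0.289789 = (-0.082358 + 0.096983) / 0.289789 = 0.050464
d₂ = d₁ − σ√T = 0.050464 − 0.289789 = -0.239324
e^{−rT} = 0.946491
N(−d₁) = 0.479876,  N(−d₂) = 0.594573
Put price V = K·e^{−rT}·N(−d₂) − S·N(−d₁) = 152.259817 − 119.570745 = 32.689072
φ(d₁) = (1/√(2π))·e^{−d₁²/2} = 0.398435
Γ = φ(d₁) / (S·σ·√T) = 0.005518

price = 32.689072
Γ = 0.005518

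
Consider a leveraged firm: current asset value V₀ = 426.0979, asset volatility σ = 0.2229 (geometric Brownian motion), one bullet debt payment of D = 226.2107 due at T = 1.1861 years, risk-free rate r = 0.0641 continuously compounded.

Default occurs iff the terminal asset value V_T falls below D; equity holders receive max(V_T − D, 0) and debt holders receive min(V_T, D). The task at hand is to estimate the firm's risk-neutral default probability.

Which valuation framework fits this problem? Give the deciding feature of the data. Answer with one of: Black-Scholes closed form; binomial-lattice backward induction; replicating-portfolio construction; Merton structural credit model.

Key observation: with the firm-asset dynamics (V₀ = 426.0979) and a single zero-coupon liability of face 226.2107 given, debt value, spread, and default probability all derive from the option view of the balance sheet.

framework: Merton structural credit model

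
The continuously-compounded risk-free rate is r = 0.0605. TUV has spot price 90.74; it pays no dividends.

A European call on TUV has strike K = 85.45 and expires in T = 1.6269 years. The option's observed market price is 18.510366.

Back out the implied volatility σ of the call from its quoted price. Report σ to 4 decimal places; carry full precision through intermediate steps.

At σ = 0.2482 the Black–Scholes value reproduces the quote:
σ√T = 0.2482·√1.6269 = 0.316579
d₁ = (ln(S/K) + (r+σ²/2)T) / (σ√T) = (ln(90.74/85.45) + (0.0605+0.2482²/2)·1.6269) / 0.316579 = (0.060067 + 0.148539) / 0.316579 = 0.658936
d₂ = d₁ − σ√T = 0.658936 − 0.316579 = 0.342357
e^{−rT} = 0.906261
N(d₁) = 0.745032,  N(d₂) = 0.633959
V = S·N(d₁) − K·e^{−rT}·N(d₂) = 67.604175 − 49.093810 = 18.510366 (matching the quote); vega is positive throughout, so no other σ reproduces this price

sigma = 0.2482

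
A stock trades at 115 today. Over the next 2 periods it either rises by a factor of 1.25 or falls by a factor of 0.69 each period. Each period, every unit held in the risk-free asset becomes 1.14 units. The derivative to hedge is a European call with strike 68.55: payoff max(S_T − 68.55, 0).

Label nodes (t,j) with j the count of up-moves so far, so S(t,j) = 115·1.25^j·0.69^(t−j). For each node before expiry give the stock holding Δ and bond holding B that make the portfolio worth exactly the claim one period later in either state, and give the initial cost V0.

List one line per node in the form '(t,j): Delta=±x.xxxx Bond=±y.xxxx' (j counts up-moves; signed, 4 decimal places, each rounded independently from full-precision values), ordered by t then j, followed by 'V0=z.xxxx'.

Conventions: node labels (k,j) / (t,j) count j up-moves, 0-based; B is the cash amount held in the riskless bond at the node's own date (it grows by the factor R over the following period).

(0,0): Delta=0.9631 Bond=-48.0917
(1,0): Delta=0.6895 Bond=-33.1138
(1,1): Delta=1.0000 Bond=-60.1316
V0=62.6627

Since d<R<u, set p* = (R−d)/(u−d) = 0.8036; price each node as the discounted p*-expectation of its children.
Terminal payoffs: V(2,0)=0.0000, V(2,1)=30.6375, V(2,2)=111.1375
(1,0): S=79.3500. Δ = (V_up−V_dn)/(S_up−S_dn) = (30.6375−0.0000)/(99.1875−54.7515) = 0.6895. V = [p*·30.6375 + (1−p*)·0.0000]/1.14 = 21.5960. B = V − Δ·S = -33.1138.
(1,1): S=143.7500. Δ = (V_up−V_dn)/(S_up−S_dn) = (111.1375−30.6375)/(179.6875−99.1875) = 1.0000. V = [p*·111.1375 + (1−p*)·30.6375]/1.14 = 83.6184. B = V − Δ·S = -60.1316.
(0,0): S=115.0000. Δ = (V_up−V_dn)/(S_up−S_dn) = (83.6184−21.5960)/(143.7500−79.3500) = 0.9631. V = [p*·83.6184 + (1−p*)·21.5960]/1.14 = 62.6627. B = V − Δ·S = -48.0917.
Check: Δ(0,0)·S0 + B(0,0) = 62.6627 = V0.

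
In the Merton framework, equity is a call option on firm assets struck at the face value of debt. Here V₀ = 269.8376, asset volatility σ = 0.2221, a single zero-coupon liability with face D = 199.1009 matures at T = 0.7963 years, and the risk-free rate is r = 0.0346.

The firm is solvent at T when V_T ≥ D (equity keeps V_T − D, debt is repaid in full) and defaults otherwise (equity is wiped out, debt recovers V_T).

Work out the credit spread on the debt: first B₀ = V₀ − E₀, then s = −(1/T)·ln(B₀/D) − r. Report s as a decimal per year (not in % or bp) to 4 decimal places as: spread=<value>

spread=0.0057

Apply the equity-as-call identities (strike 199.1009, horizon 0.7963 years):
d₁ = [ln(V₀/D) + (r + σ²/2)T] / (σ√T)
   = [ln(269.8376/199.1009) + (0.0346 + 0.5·0.2221²)·0.7963] / (0.2221·√0.7963)
   = [0.304009 + 0.047192] / 0.198192 = 1.772019
d₂ = d₁ − σ√T = 1.772019 − 0.198192 = 1.573827
N(d₁) = 0.961804,  N(d₂) = 0.942236,  e^(−rT) = 0.972824
E₀ = V₀·N(d₁) − D·e^(−rT)·N(d₂)
   = 269.8376·0.961804 − 199.1009·0.972824·0.942236 = 77.029080
B₀ = V₀ − E₀ = 269.8376 − 77.029080 = 192.808520
spread = −(1/T)·ln(B₀/D) − r = −(1/0.7963)·ln(192.808520/199.1009) − 0.0346 = 0.00572922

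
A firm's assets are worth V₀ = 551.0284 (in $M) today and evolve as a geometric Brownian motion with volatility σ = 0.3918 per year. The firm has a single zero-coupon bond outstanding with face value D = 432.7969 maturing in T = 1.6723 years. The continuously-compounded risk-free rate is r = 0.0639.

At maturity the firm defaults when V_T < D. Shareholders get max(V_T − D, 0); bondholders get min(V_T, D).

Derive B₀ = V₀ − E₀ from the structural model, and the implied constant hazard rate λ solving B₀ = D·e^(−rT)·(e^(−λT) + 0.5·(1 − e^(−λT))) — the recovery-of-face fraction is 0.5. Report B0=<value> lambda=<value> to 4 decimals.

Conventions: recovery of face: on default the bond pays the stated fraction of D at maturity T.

B0=355.3209 lambda=0.1135

Apply the equity-as-call identities (strike 432.7969, horizon 1.6723 years):
d₁ = [ln(V₀/D) + (r + σ²/2)T] / (σ√T)
   = [ln(551.0284/432.7969) + (0.0639 + 0.5·0.3918²)·1.6723] / (0.3918·√1.6723)
   = [0.241518 + 0.235215] / 0.506666 = 0.940922
d₂ = d₁ − σ√T = 0.940922 − 0.506666 = 0.434256
N(d₁) = 0.826628,  N(d₂) = 0.667949,  e^(−rT) = 0.898652
E₀ = V₀·N(d₁) − D·e^(−rT)·N(d₂)
   = 551.0284·0.826628 − 432.7969·0.898652·0.667949 = 195.707545
B₀ = V₀ − E₀ = 551.0284 − 195.707545 = 355.320855
e^(−λT) = (B₀·e^(rT)/D − 0.5)/(1 − 0.5) = (355.3209·1.112778/432.7969 − 0.5)/0.5 = 0.82715463
λ = −ln(0.82715463)/1.6723 = 0.113475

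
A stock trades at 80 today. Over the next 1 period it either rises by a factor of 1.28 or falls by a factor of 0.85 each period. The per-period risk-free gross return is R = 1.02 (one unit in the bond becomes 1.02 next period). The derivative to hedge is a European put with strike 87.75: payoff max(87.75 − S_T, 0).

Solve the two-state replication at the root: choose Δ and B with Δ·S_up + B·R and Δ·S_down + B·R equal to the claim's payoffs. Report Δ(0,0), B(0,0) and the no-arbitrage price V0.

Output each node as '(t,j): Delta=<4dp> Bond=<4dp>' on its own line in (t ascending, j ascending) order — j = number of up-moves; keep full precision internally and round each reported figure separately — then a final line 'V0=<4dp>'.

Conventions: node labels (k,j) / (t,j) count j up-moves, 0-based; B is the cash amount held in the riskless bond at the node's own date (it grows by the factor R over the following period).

(0,0): Delta=-0.5741 Bond=57.6379
V0=11.7077

Arbitrage-free pricing uses the up-move probability p* = (R−d)/(u−d) = 0.3953, discounting each step at R = 1.02.
Payoffs at expiry: V(1,0)=19.7500, V(1,1)=0.0000
(0,0): S=80.0000. Δ = (V_up−V_dn)/(S_up−S_dn) = (0.0000−19.7500)/(102.4000−68.0000) = -0.5741. V = [p*·0.0000 + (1−p*)·19.7500]/1.02 = 11.7077. B = V − Δ·S = 57.6379.
Sanity check at the root: Δ(0,0)·S0 + B(0,0) reproduces V0 = 11.7077.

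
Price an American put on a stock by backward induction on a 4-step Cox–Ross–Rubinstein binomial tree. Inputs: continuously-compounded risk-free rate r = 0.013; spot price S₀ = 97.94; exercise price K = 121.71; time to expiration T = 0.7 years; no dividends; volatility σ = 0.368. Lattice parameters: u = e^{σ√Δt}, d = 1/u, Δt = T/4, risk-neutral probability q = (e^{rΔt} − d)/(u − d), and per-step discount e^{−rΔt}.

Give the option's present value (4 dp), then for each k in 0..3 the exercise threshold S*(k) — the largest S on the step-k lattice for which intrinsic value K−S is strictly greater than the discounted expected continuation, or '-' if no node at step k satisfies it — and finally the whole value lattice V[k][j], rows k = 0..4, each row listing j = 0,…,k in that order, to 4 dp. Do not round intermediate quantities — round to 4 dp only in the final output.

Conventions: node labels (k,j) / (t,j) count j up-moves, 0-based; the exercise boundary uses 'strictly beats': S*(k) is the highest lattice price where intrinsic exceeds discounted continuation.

params: Δt=0.17500 u=1.16643 d=0.85732 q=0.46896 e^(-rΔt)=0.99773
t_4 payoffs: 68.8010 49.7245 23.7700 0.0000 0.0000
t_3: node(3,0) S=61.7145 payoff=59.9955 vs cont=59.7189 → 59.9955 [stop]  node(3,1) S=83.9658 payoff=37.7442 vs cont=37.4676 → 37.7442 [stop]  node(3,2) S=114.2399 payoff=7.4701 vs cont=12.5942 → 12.5942 [wait]  node(3,3) S=155.4294 payoff=0.0000 vs cont=0.0000 → 0.0000 [wait]  ⇒ S*(3)=83.9658
t_2: node(2,0) S=71.9855 payoff=49.7245 vs cont=49.4480 → 49.7245 [stop]  node(2,1) S=97.9400 payoff=23.7700 vs cont=25.8909 → 25.8909 [wait]  node(2,2) S=133.2525 payoff=0.0000 vs cont=6.6728 → 6.6728 [wait]  ⇒ S*(2)=71.9855
t_1: node(1,0) S=83.9658 payoff=37.7442 vs cont=38.4600 → 38.4600 [wait]  node(1,1) S=114.2399 payoff=7.4701 vs cont=16.8401 → 16.8401 [wait]  ⇒ S*(1)=-
t_0: node(0,0) S=97.9400 payoff=23.7700 vs cont=28.2568 → 28.2568 [wait]  ⇒ S*(0)=-

price = 28.2568
boundary = - - 71.9855 83.9658
tree:
28.2568
38.4600 16.8401
49.7245 25.8909 6.6728
59.9955 37.7442 12.5942 0.0000
68.8010 49.7245 23.7700 0.0000 0.0000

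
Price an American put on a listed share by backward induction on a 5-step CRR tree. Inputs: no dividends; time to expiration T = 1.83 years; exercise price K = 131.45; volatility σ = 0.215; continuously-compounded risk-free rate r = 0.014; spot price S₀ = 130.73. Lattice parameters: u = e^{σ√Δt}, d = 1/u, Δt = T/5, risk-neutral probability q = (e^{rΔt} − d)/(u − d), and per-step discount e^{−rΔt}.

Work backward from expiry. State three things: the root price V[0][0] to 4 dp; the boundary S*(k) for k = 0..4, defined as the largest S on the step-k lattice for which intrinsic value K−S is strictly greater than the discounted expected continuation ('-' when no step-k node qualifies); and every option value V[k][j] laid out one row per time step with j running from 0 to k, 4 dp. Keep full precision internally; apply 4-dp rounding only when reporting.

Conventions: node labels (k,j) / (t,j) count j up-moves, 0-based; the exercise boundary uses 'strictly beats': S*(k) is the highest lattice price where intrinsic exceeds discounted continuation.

params: Δt=0.36600 u=1.13891 d=0.87803 q=0.48722 e^(-rΔt)=0.99489
t_5 payoffs: 63.2270 42.9571 16.6647 0.0000 0.0000 0.0000
t_4: node(4,0) S=77.6997 payoff=53.7503 vs cont=53.0784 → 53.7503 [stop]  node(4,1) S=100.7854 payoff=30.6646 vs cont=29.9928 → 30.6646 [stop]  node(4,2) S=130.7300 payoff=0.7200 vs cont=8.5016 → 8.5016 [wait]  node(4,3) S=169.5716 payoff=0.0000 vs cont=0.0000 → 0.0000 [wait]  node(4,4) S=219.9535 payoff=0.0000 vs cont=0.0000 → 0.0000 [wait]  ⇒ S*(4)=100.7854
t_3: node(3,0) S=88.4929 payoff=42.9571 vs cont=42.2853 → 42.9571 [stop]  node(3,1) S=114.7853 payoff=16.6647 vs cont=19.7649 → 19.7649 [wait]  node(3,2) S=148.8895 payoff=0.0000 vs cont=4.3372 → 4.3372 [wait]  node(3,3) S=193.1266 payoff=0.0000 vs cont=0.0000 → 0.0000 [wait]  ⇒ S*(3)=88.4929
t_2: node(2,0) S=100.7854 payoff=30.6646 vs cont=31.4956 → 31.4956 [wait]  node(2,1) S=130.7300 payoff=0.7200 vs cont=12.1856 → 12.1856 [wait]  node(2,2) S=169.5716 payoff=0.0000 vs cont=2.2127 → 2.2127 [wait]  ⇒ S*(2)=-
t_1: node(1,0) S=114.7853 payoff=16.6647 vs cont=21.9745 → 21.9745 [wait]  node(1,1) S=148.8895 payoff=0.0000 vs cont=7.2891 → 7.2891 [wait]  ⇒ S*(1)=-
t_0: node(0,0) S=130.7300 payoff=0.7200 vs cont=14.7437 → 14.7437 [wait]  ⇒ S*(0)=-

price = 14.7437
boundary = - - - 88.4929 100.7854
tree:
14.7437
21.9745 7.2891
31.4956 12.1856 2.2127
42.9571 19.7649 4.3372 0.0000
53.7503 30.6646 8.5016 0.0000 0.0000
63.2270 42.9571 16.6647 0.0000 0.0000 0.0000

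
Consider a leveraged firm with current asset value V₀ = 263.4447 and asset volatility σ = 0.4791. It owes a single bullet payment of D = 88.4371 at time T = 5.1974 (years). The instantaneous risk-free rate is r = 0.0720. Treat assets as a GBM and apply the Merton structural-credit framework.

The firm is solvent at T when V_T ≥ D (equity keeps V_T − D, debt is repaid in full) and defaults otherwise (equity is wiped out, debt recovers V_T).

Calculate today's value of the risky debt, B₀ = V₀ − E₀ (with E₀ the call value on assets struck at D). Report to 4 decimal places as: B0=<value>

Equity is a call on the firm's assets struck at D = 88.4371:
d₁ = [ln(V₀/D) + (r + σ²/2)T] / (σ√T)
   = [ln(263.4447/88.4371) + (0.0720 + 0.5·0.4791²)·5.1974] / (0.4791·√5.1974)
   = [1.091552 + 0.970710] / 1.092243 = 1.888098
d₂ = d₁ − σ√T = 1.888098 − 1.092243 = 0.795855
N(d₁) = 0.970494,  N(d₂) = 0.786942,  e^(−rT) = 0.687831
E₀ = V₀·N(d₁) − D·e^(−rT)·N(d₂)
   = 263.4447·0.970494 − 88.4371·0.687831·0.786942 = 207.801929
B₀ = V₀ − E₀ = 263.4447 − 207.801929 = 55.642771

B0=55.6428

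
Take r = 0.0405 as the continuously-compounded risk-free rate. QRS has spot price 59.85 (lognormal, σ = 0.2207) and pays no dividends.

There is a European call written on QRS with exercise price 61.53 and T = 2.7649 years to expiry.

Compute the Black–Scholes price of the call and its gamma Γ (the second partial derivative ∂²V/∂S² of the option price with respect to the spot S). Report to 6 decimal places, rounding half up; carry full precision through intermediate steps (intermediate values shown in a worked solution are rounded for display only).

σ√T = 0.2207·√2.7649 = 0.366980
d₁ = (ln(S/K) + (r+σ²/2)T) / (σ√T) = (ln(59.85/61.53) + (0.0405+0.2207²/2)·2.7649) / 0.366980 = (-0.027683 + 0.179316) / 0.366980 = 0.413189
d₂ = d₁ − σ√T = 0.413189 − 0.366980 = 0.046210
e^{−rT} = 0.894064
N(d₁) = 0.660266,  N(d₂) = 0.518428
Call price V = S·N(d₁) − K·e^{−rT}·N(d₂) = 39.516921 − 28.519642 = 10.997280
φ(d₁) = (1/√(2π))·e^{−d₁²/2} = 0.366301
Γ = φ(d₁) / (S·σ·√T) = 0.016678

price = 10.997280
Γ = 0.016678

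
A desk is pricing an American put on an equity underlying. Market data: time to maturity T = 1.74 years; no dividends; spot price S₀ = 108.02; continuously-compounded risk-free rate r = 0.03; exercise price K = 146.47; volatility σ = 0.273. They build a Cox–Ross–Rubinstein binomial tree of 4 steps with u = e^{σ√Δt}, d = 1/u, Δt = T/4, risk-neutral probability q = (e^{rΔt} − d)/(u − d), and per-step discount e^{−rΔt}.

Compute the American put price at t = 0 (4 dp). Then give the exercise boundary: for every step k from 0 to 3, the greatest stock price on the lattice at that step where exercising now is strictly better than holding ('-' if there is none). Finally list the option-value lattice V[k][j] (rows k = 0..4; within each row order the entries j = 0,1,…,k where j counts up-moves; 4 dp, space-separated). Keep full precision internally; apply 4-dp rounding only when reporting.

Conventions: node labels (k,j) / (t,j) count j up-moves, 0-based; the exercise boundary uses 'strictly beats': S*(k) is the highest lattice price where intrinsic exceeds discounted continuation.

Δt=0.43500, u=1.19728, d=0.83522, q=0.49139, disc=e^(-rΔt)=0.98703
k=4 terminal: V=max(K-S,0) → 93.9028 71.1154 38.4500 0.0000 0.0000
k=3: j=0 S=62.9379 intr=83.5321 cont=81.6331 V=83.5321[EX]; j=1 S=90.2208 intr=56.2492 cont=54.3501 V=56.2492[EX]; j=2 S=129.3306 intr=17.1394 cont=19.3026 V=19.3026[hold]; j=3 S=185.3941 intr=0.0000 cont=0.0000 V=0.0000[hold]  S*(3)=90.2208
k=2: j=0 S=75.3546 intr=71.1154 cont=69.2164 V=71.1154[EX]; j=1 S=108.0200 intr=38.4500 cont=37.6002 V=38.4500[EX]; j=2 S=154.8455 intr=0.0000 cont=9.6903 V=9.6903[hold]  S*(2)=108.0200
k=1: j=0 S=90.2208 intr=56.2492 cont=54.3501 V=56.2492[EX]; j=1 S=129.3306 intr=17.1394 cont=24.0026 V=24.0026[hold]  S*(1)=90.2208
k=0: j=0 S=108.0200 intr=38.4500 cont=39.8797 V=39.8797[hold]  S*(0)=-

price = 39.8797
boundary = - 90.2208 108.0200 90.2208
tree:
39.8797
56.2492 24.0026
71.1154 38.4500 9.6903
83.5321 56.2492 19.3026 0.0000
93.9028 71.1154 38.4500 0.0000 0.0000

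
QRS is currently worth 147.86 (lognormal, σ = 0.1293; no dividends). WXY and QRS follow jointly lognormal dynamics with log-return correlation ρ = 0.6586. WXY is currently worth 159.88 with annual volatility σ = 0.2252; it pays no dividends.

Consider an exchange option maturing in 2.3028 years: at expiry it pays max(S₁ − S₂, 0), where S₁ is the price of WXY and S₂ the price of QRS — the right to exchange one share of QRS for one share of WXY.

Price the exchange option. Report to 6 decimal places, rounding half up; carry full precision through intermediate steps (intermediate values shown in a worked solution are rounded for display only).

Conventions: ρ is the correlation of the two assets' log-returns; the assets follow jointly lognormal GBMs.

exchange price = 22.563179

σ_eff = √(σ₁² + σ₂² − 2ρσ₁σ₂) = √(0.2252² + 0.1293² − 2·0.6586·0.2252·0.1293) = 0.170525
d₁ = (ln(S₁/S₂) + (q₂ − q₁ + σ_eff²/2)T) / (σ_eff√T) = (ln(159.88/147.86) + (0.0 − 0.0 + 0.014539)·2.3028) / 0.258772 = 0.431419
d₂ = d₁ − σ_eff√T = 0.431419 − 0.258772 = 0.172648
N(d₁) = 0.666918,  N(d₂) = 0.568536
V = S₁·e^{−q₁T}·N(d₁) − S₂·e^{−q₂T}·N(d₂) = 106.626881 − 84.063702 = 22.563179
Key observation: the rate r is irrelevant here: denominating values in QRS turns the exchange into a ratio option on S₁/S₂, and discounting at r drops out.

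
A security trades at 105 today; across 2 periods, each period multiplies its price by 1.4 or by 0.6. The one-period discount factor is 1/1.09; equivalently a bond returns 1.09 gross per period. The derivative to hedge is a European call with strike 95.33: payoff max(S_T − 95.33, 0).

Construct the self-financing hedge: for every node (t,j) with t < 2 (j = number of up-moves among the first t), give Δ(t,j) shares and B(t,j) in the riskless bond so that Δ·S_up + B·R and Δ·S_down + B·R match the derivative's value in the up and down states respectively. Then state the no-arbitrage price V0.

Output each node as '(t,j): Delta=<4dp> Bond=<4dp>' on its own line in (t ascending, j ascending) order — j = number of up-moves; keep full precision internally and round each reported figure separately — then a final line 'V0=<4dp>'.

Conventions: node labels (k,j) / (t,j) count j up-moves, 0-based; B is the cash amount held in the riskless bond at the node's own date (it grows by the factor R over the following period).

(0,0): Delta=0.7390 Bond=-42.7129
(1,0): Delta=0.0000 Bond=0.0000
(1,1): Delta=0.9394 Bond=-76.0115
V0=34.8822

No-arbitrage ⇒ martingale measure with p* = (R−d)/(u−d) = 0.6125.
Expiry values: V(2,0)=0.0000, V(2,1)=0.0000, V(2,2)=110.4700
  t=1,j=0: stock 63.0000 → up 88.2000 (V=0.0000), down 37.8000 (V=0.0000). Price 0.0000; hedge Δ=0.0000, bond B=0.0000.
  t=1,j=1: stock 147.0000 → up 205.8000 (V=110.4700), down 88.2000 (V=0.0000). Price 62.0760; hedge Δ=0.9394, bond B=-76.0115.
  t=0,j=0: stock 105.0000 → up 147.0000 (V=62.0760), down 63.0000 (V=0.0000). Price 34.8822; hedge Δ=0.7390, bond B=-42.7129.
As a check, the time-0 holding Δ(0,0)·S0 + B(0,0) comes to 34.8822 — exactly V0.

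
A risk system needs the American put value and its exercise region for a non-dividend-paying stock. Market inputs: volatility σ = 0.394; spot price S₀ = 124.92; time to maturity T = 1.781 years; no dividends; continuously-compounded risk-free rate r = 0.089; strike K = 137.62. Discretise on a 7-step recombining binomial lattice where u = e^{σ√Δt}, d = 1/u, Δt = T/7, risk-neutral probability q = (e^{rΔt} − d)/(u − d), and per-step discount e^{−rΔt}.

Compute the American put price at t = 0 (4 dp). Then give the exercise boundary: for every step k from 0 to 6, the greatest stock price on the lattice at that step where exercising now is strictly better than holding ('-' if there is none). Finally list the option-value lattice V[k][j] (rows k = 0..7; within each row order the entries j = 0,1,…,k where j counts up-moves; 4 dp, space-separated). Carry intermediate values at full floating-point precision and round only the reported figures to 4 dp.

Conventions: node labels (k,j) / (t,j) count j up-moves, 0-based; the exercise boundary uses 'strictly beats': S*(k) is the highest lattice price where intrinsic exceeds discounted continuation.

price = 25.2838
boundary = - - 83.9481 68.8178 83.9481 102.4051 83.9481
tree:
25.2838
37.4588 14.6196
53.6719 23.4285 6.7380
68.8022 36.2513 12.0526 1.8890
81.2056 53.6719 20.9957 3.9252 0.0000
91.3734 68.8022 35.2149 8.1561 0.0000 0.0000
99.7087 81.2056 53.6719 16.9474 0.0000 0.0000 0.0000
106.5416 91.3734 68.8022 35.2149 0.0000 0.0000 0.0000 0.0000

Δt=0.25443  u=1.21986  d=0.81977  q=0.50772  discount=0.97761
step 7 (expiry): payoffs max(K−S,0) = 106.5416 91.3734 68.8022 35.2149 0.0000 0.0000 0.0000 0.0000
step 6: (k=6,j=0): S=37.9113, K−S=99.7087, hold=96.6274 ⇒ V=99.7087 exercise | (k=6,j=1): S=56.4144, K−S=81.2056, hold=78.1243 ⇒ V=81.2056 exercise | (k=6,j=2): S=83.9481, K−S=53.6719, hold=50.5906 ⇒ V=53.6719 exercise | (k=6,j=3): S=124.9200, K−S=12.7000, hold=16.9474 ⇒ V=16.9474 continue | (k=6,j=4): S=185.8887, K−S=0.0000, hold=0.0000 ⇒ V=0.0000 continue | (k=6,j=5): S=276.6138, K−S=0.0000, hold=0.0000 ⇒ V=0.0000 continue | (k=6,j=6): S=411.6184, K−S=0.0000, hold=0.0000 ⇒ V=0.0000 continue  boundary S*=83.9481
step 5: (k=5,j=0): S=46.2466, K−S=91.3734, hold=88.2921 ⇒ V=91.3734 exercise | (k=5,j=1): S=68.8178, K−S=68.8022, hold=65.7210 ⇒ V=68.8022 exercise | (k=5,j=2): S=102.4051, K−S=35.2149, hold=34.2419 ⇒ V=35.2149 exercise | (k=5,j=3): S=152.3851, K−S=0.0000, hold=8.1561 ⇒ V=8.1561 continue | (k=5,j=4): S=226.7584, K−S=0.0000, hold=0.0000 ⇒ V=0.0000 continue | (k=5,j=5): S=337.4305, K−S=0.0000, hold=0.0000 ⇒ V=0.0000 continue  boundary S*=102.4051
step 4: (k=4,j=0): S=56.4144, K−S=81.2056, hold=78.1243 ⇒ V=81.2056 exercise | (k=4,j=1): S=83.9481, K−S=53.6719, hold=50.5906 ⇒ V=53.6719 exercise | (k=4,j=2): S=124.9200, K−S=12.7000, hold=20.9957 ⇒ V=20.9957 continue | (k=4,j=3): S=185.8887, K−S=0.0000, hold=3.9252 ⇒ V=3.9252 continue | (k=4,j=4): S=276.6138, K−S=0.0000, hold=0.0000 ⇒ V=0.0000 continue  boundary S*=83.9481
step 3: (k=3,j=0): S=68.8178, K−S=68.8022, hold=65.7210 ⇒ V=68.8022 exercise | (k=3,j=1): S=102.4051, K−S=35.2149, hold=36.2513 ⇒ V=36.2513 continue | (k=3,j=2): S=152.3851, K−S=0.0000, hold=12.0526 ⇒ V=12.0526 continue | (k=3,j=3): S=226.7584, K−S=0.0000, hold=1.8890 ⇒ V=1.8890 continue  boundary S*=68.8178
step 2: (k=2,j=0): S=83.9481, K−S=53.6719, hold=51.1050 ⇒ V=53.6719 exercise | (k=2,j=1): S=124.9200, K−S=12.7000, hold=23.4285 ⇒ V=23.4285 continue | (k=2,j=2): S=185.8887, K−S=0.0000, hold=6.7380 ⇒ V=6.7380 continue  boundary S*=83.9481
step 1: (k=1,j=0): S=102.4051, K−S=35.2149, hold=37.4588 ⇒ V=37.4588 continue | (k=1,j=1): S=152.3851, K−S=0.0000, hold=14.6196 ⇒ V=14.6196 continue  boundary S*=-
step 0: (k=0,j=0): S=124.9200, K−S=12.7000, hold=25.2838 ⇒ V=25.2838 continue  boundary S*=-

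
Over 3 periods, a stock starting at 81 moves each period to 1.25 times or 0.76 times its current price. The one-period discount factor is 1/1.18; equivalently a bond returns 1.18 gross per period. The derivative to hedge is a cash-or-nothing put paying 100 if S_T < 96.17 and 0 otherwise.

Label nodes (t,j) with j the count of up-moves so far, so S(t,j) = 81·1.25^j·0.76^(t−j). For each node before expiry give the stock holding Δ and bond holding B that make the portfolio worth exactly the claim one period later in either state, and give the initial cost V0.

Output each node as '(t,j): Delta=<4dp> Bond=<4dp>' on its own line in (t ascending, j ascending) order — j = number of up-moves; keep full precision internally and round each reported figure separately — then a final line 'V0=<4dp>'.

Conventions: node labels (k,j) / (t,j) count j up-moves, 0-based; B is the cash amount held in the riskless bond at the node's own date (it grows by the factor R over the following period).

(0,0): Delta=-0.4431 Bond=39.2657
(1,0): Delta=-2.4081 Bond=167.2972
(1,1): Delta=-0.2440 Bond=26.1729
(2,0): Delta=0.0000 Bond=84.7458
(2,1): Delta=-2.6521 Bond=216.1882
(2,2): Delta=0.0000 Bond=0.0000
V0=3.3714

Under the risk-neutral measure, an up-move has probability p* = (R−d)/(u−d) = 0.8571 and values discount at R = 1.18.
At maturity the claim pays: V(3,0)=100.0000, V(3,1)=100.0000, V(3,2)=0.0000, V(3,3)=0.0000
  t=2,j=0: stock 46.7856 → up 58.4820 (V=100.0000), down 35.5571 (V=100.0000). Price 84.7458; hedge Δ=0.0000, bond B=84.7458.
  t=2,j=1: stock 76.9500 → up 96.1875 (V=0.0000), down 58.4820 (V=100.0000). Price 12.1065; hedge Δ=-2.6521, bond B=216.1882.
  t=2,j=2: stock 126.5625 → up 158.2031 (V=0.0000), down 96.1875 (V=0.0000). Price 0.0000; hedge Δ=0.0000, bond B=0.0000.
  t=1,j=0: stock 61.5600 → up 76.9500 (V=12.1065), down 46.7856 (V=84.7458). Price 19.0539; hedge Δ=-2.4081, bond B=167.2972.
  t=1,j=1: stock 101.2500 → up 126.5625 (V=0.0000), down 76.9500 (V=12.1065). Price 1.4657; hedge Δ=-0.2440, bond B=26.1729.
  t=0,j=0: stock 81.0000 → up 101.2500 (V=1.4657), down 61.5600 (V=19.0539). Price 3.3714; hedge Δ=-0.4431, bond B=39.2657.
Check: Δ(0,0)·S0 + B(0,0) = 3.3714 = V0.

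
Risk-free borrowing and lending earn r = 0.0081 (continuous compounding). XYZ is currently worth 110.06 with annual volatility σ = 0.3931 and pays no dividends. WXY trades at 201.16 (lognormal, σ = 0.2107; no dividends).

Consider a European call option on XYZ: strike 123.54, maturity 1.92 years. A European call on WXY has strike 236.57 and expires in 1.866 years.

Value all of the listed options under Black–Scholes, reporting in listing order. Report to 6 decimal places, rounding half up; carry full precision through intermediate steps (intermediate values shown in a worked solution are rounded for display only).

price(XYZ call K=123.54) = 19.486305
price(WXY call K=236.57) = 12.054335

[XYZ call K=123.54]
σ√T = 0.3931·√1.92 = 0.544695
d₁ = (ln(S/K) + (r+σ²/2)T) / (σ√T) = (ln(110.06/123.54) + (0.0081+0.3931²/2)·1.92) / 0.544695 = (-0.115539 + 0.163899) / 0.544695 = 0.088782
d₂ = d₁ − σ√T = 0.088782 − 0.544695 = -0.455913
e^{−rT} = 0.984568
N(d₁) = 0.535372,  N(d₂) = 0.324226
price = S·N(d₁) − K·e^{−rT}·N(d₂) = 58.923092 − 39.436787 = 19.486305
[WXY call K=236.57]
σ√T = 0.2107·√1.866 = 0.287820
d₁ = (ln(S/K) + (r+σ²/2)T) / (σ√T) = (ln(201.16/236.57) + (0.0081+0.2107²/2)·1.866) / 0.287820 = (-0.162144 + 0.056535) / 0.287820 = -0.366927
d₂ = d₁ − σ√T = -0.366927 − 0.287820 = -0.654747
e^{−rT} = 0.984999
N(d₁) = 0.356837,  N(d₂) = 0.256315
price = S·N(d₁) − K·e^{−rT}·N(d₂) = 71.781252 − 59.726918 = 12.054335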